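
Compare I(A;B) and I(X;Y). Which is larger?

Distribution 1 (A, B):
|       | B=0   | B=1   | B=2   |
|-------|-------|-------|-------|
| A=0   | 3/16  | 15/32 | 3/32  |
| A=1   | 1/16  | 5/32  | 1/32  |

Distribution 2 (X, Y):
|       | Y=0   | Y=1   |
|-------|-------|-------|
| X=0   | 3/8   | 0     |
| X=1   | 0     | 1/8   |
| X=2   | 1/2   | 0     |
Distribution 1 (A, B):
Marginal P(A) (row sums):
  P(A=0) = 3/16 + 15/32 + 3/32 = 3/4
  P(A=1) = 1/16 + 5/32 + 1/32 = 1/4
Marginal P(B) (column sums):
  P(B=0) = 3/16 + 1/16 = 1/4
  P(B=1) = 15/32 + 5/32 = 5/8
  P(B=2) = 3/32 + 1/32 = 1/8

H(A) = -[(3/4)·log₂(3/4) + (1/4)·log₂(1/4)]
  = 0.3113 + 0.5000
  = 0.8113 bits
H(B) = -[(1/4)·log₂(1/4) + (5/8)·log₂(5/8) + (1/8)·log₂(1/8)]
  = 0.5000 + 0.4238 + 0.3750
  = 1.2988 bits
H(A,B) = -[(3/16)·log₂(3/16) + (15/32)·log₂(15/32) + (3/32)·log₂(3/32) + (1/16)·log₂(1/16) + (5/32)·log₂(5/32) + (1/32)·log₂(1/32)]
  = 0.4528 + 0.5124 + 0.3202 + 0.2500 + 0.4184 + 0.1563
  = 2.1101 bits

I(A;B) = H(A) + H(B) - H(A,B)
  = 0.8113 + 1.2988 - 2.1101
  = 0.0000 bits

Distribution 2 (X, Y):
Marginal P(X) (row sums):
  P(X=0) = 3/8 + 0 = 3/8
  P(X=1) = 0 + 1/8 = 1/8
  P(X=2) = 1/2 + 0 = 1/2
Marginal P(Y) (column sums):
  P(Y=0) = 3/8 + 0 + 1/2 = 7/8
  P(Y=1) = 0 + 1/8 + 0 = 1/8

H(X) = -[(3/8)·log₂(3/8) + (1/8)·log₂(1/8) + (1/2)·log₂(1/2)]
  = 0.5306 + 0.3750 + 0.5000
  = 1.4056 bits
H(Y) = -[(7/8)·log₂(7/8) + (1/8)·log₂(1/8)]
  = 0.1686 + 0.3750
  = 0.5436 bits
H(X,Y) = -[(3/8)·log₂(3/8) + (1/8)·log₂(1/8) + (1/2)·log₂(1/2)]
  = 0.5306 + 0.3750 + 0.5000
  = 1.4056 bits

I(X;Y) = H(X) + H(Y) - H(X,Y)
  = 1.4056 + 0.5436 - 1.4056
  = 0.5436 bits

I(X;Y) = 0.5436 bits > I(A;B) = 0.0000 bits, so (X, Y) has the higher mutual information (stronger dependence).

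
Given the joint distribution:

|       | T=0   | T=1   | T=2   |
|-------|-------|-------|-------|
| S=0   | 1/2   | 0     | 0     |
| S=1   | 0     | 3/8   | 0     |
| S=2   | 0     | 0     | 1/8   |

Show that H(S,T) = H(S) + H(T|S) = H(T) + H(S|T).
Marginal P(S) (row sums):
  P(S=0) = 1/2 + 0 + 0 = 1/2
  P(S=1) = 0 + 3/8 + 0 = 3/8
  P(S=2) = 0 + 0 + 1/8 = 1/8
Marginal P(T) (column sums):
  P(T=0) = 1/2 + 0 + 0 = 1/2
  P(T=1) = 0 + 3/8 + 0 = 3/8
  P(T=2) = 0 + 0 + 1/8 = 1/8

Decomposition 1: H(S) + H(T|S)
H(S) = -[(1/2)·log₂(1/2) + (3/8)·log₂(3/8) + (1/8)·log₂(1/8)]
  = 0.5000 + 0.5306 + 0.3750
  = 1.4056 bits
H(T|S) = -Σ P(S,T)·log₂ P(T|S), where P(T|S) = P(S,T) / P(S)
  (cells with P(S,T) = 0 contribute 0)
  (S=0,T=0): P(T|S) = (1/2)/(1/2) = 1;  -(1/2)·log₂(1) = 0.0000
  (S=1,T=1): P(T|S) = (3/8)/(3/8) = 1;  -(3/8)·log₂(1) = 0.0000
  (S=2,T=2): P(T|S) = (1/8)/(1/8) = 1;  -(1/8)·log₂(1) = 0.0000
H(T|S) = 0.0000 + 0.0000 + 0.0000
  = 0.0000 bits
H(S) + H(T|S) = 1.4056 + 0.0000 = 1.4056 bits

Decomposition 2: H(T) + H(S|T)
H(T) = -[(1/2)·log₂(1/2) + (3/8)·log₂(3/8) + (1/8)·log₂(1/8)]
  = 0.5000 + 0.5306 + 0.3750
  = 1.4056 bits
H(S|T) = -Σ P(S,T)·log₂ P(S|T), where P(S|T) = P(S,T) / P(T)
  (cells with P(S,T) = 0 contribute 0)
  (S=0,T=0): P(S|T) = (1/2)/(1/2) = 1;  -(1/2)·log₂(1) = 0.0000
  (S=1,T=1): P(S|T) = (3/8)/(3/8) = 1;  -(3/8)·log₂(1) = 0.0000
  (S=2,T=2): P(S|T) = (1/8)/(1/8) = 1;  -(1/8)·log₂(1) = 0.0000
H(S|T) = 0.0000 + 0.0000 + 0.0000
  = 0.0000 bits
H(T) + H(S|T) = 1.4056 + 0.0000 = 1.4056 bits

Direct computation of the joint entropy:
H(S,T) = -[(1/2)·log₂(1/2) + (3/8)·log₂(3/8) + (1/8)·log₂(1/8)]
  = 0.5000 + 0.5306 + 0.3750
  = 1.4056 bits

All three agree: H(S,T) = 1.4056 bits ✓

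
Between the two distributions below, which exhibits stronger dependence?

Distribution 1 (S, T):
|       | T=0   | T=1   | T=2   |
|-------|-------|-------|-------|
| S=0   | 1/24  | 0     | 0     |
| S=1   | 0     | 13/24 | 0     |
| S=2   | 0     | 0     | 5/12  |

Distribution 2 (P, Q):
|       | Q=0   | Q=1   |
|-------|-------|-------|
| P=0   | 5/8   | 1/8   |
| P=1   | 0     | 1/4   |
Distribution 1 (S, T):
Marginal P(S) (row sums):
  P(S=0) = 1/24 + 0 + 0 = 1/24
  P(S=1) = 0 + 13/24 + 0 = 13/24
  P(S=2) = 0 + 0 + 5/12 = 5/12
Marginal P(T) (column sums):
  P(T=0) = 1/24 + 0 + 0 = 1/24
  P(T=1) = 0 + 13/24 + 0 = 13/24
  P(T=2) = 0 + 0 + 5/12 = 5/12

H(S) = -[(1/24)·log₂(1/24) + (13/24)·log₂(13/24) + (5/12)·log₂(5/12)]
  = 0.1910 + 0.4791 + 0.5263
  = 1.1964 bits
H(T) = -[(1/24)·log₂(1/24) + (13/24)·log₂(13/24) + (5/12)·log₂(5/12)]
  = 0.1910 + 0.4791 + 0.5263
  = 1.1964 bits
H(S,T) = -[(1/24)·log₂(1/24) + (13/24)·log₂(13/24) + (5/12)·log₂(5/12)]
  = 0.1910 + 0.4791 + 0.5263
  = 1.1964 bits

I(S;T) = H(S) + H(T) - H(S,T)
  = 1.1964 + 1.1964 - 1.1964
  = 1.1964 bits

Distribution 2 (P, Q):
Marginal P(P) (row sums):
  P(P=0) = 5/8 + 1/8 = 3/4
  P(P=1) = 0 + 1/4 = 1/4
Marginal P(Q) (column sums):
  P(Q=0) = 5/8 + 0 = 5/8
  P(Q=1) = 1/8 + 1/4 = 3/8

H(P) = -[(3/4)·log₂(3/4) + (1/4)·log₂(1/4)]
  = 0.3113 + 0.5000
  = 0.8113 bits
H(Q) = -[(5/8)·log₂(5/8) + (3/8)·log₂(3/8)]
  = 0.4238 + 0.5306
  = 0.9544 bits
H(P,Q) = -[(5/8)·log₂(5/8) + (1/8)·log₂(1/8) + (1/4)·log₂(1/4)]
  = 0.4238 + 0.3750 + 0.5000
  = 1.2988 bits

I(P;Q) = H(P) + H(Q) - H(P,Q)
  = 0.8113 + 0.9544 - 1.2988
  = 0.4669 bits

I(S;T) = 1.1964 bits > I(P;Q) = 0.4669 bits, so (S, T) has the higher mutual information (stronger dependence).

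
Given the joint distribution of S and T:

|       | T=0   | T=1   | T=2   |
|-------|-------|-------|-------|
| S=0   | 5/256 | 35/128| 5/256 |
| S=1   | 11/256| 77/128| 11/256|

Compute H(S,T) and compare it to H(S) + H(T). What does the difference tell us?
Marginal P(S) (row sums):
  P(S=0) = 5/256 + 35/128 + 5/256 = 5/16
  P(S=1) = 11/256 + 77/128 + 11/256 = 11/16
Marginal P(T) (column sums):
  P(T=0) = 5/256 + 11/256 = 1/16
  P(T=1) = 35/128 + 77/128 = 7/8
  P(T=2) = 5/256 + 11/256 = 1/16

H(S,T) = -[(5/256)·log₂(5/256) + (35/128)·log₂(35/128) + (5/256)·log₂(5/256) + (11/256)·log₂(11/256) + (77/128)·log₂(77/128) + (11/256)·log₂(11/256)]
  = 0.1109 + 0.5115 + 0.1109 + 0.1951 + 0.4411 + 0.1951
  = 1.5646 bits
H(S) = -[(5/16)·log₂(5/16) + (11/16)·log₂(11/16)]
  = 0.5244 + 0.3716
  = 0.8960 bits
H(T) = -[(1/16)·log₂(1/16) + (7/8)·log₂(7/8) + (1/16)·log₂(1/16)]
  = 0.2500 + 0.1686 + 0.2500
  = 0.6686 bits

H(S) + H(T) = 0.8960 + 0.6686 = 1.5646 bits
Difference: H(S) + H(T) - H(S,T) = 1.5646 - 1.5646 = 0.0000 bits = I(S;T)

The difference is the mutual information; it is 0 here, so S and T are independent (the joint entropy equals the sum of the marginal entropies).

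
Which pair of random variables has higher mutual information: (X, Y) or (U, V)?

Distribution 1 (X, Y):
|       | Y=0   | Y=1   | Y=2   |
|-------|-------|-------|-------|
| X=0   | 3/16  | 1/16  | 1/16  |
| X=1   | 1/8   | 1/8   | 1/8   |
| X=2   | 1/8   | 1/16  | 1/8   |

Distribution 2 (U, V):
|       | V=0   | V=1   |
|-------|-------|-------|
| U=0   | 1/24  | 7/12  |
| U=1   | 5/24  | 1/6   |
Distribution 1 (X, Y):
Marginal P(X) (row sums):
  P(X=0) = 3/16 + 1/16 + 1/16 = 5/16
  P(X=1) = 1/8 + 1/8 + 1/8 = 3/8
  P(X=2) = 1/8 + 1/16 + 1/8 = 5/16
Marginal P(Y) (column sums):
  P(Y=0) = 3/16 + 1/8 + 1/8 = 7/16
  P(Y=1) = 1/16 + 1/8 + 1/16 = 1/4
  P(Y=2) = 1/16 + 1/8 + 1/8 = 5/16

H(X) = -[(5/16)·log₂(5/16) + (3/8)·log₂(3/8) + (5/16)·log₂(5/16)]
  = 0.5244 + 0.5306 + 0.5244
  = 1.5794 bits
H(Y) = -[(7/16)·log₂(7/16) + (1/4)·log₂(1/4) + (5/16)·log₂(5/16)]
  = 0.5218 + 0.5000 + 0.5244
  = 1.5462 bits
H(X,Y) = -[(3/16)·log₂(3/16) + (1/16)·log₂(1/16) + (1/16)·log₂(1/16) + (1/8)·log₂(1/8) + (1/8)·log₂(1/8) + (1/8)·log₂(1/8) + (1/8)·log₂(1/8) + (1/16)·log₂(1/16) + (1/8)·log₂(1/8)]
  = 0.4528 + 0.2500 + 0.2500 + 0.3750 + 0.3750 + 0.3750 + 0.3750 + 0.2500 + 0.3750
  = 3.0778 bits

I(X;Y) = H(X) + H(Y) - H(X,Y)
  = 1.5794 + 1.5462 - 3.0778
  = 0.0478 bits

Distribution 2 (U, V):
Marginal P(U) (row sums):
  P(U=0) = 1/24 + 7/12 = 5/8
  P(U=1) = 5/24 + 1/6 = 3/8
Marginal P(V) (column sums):
  P(V=0) = 1/24 + 5/24 = 1/4
  P(V=1) = 7/12 + 1/6 = 3/4

H(U) = -[(5/8)·log₂(5/8) + (3/8)·log₂(3/8)]
  = 0.4238 + 0.5306
  = 0.9544 bits
H(V) = -[(1/4)·log₂(1/4) + (3/4)·log₂(3/4)]
  = 0.5000 + 0.3113
  = 0.8113 bits
H(U,V) = -[(1/24)·log₂(1/24) + (7/12)·log₂(7/12) + (5/24)·log₂(5/24) + (1/6)·log₂(1/6)]
  = 0.1910 + 0.4536 + 0.4715 + 0.4308
  = 1.5469 bits

I(U;V) = H(U) + H(V) - H(U,V)
  = 0.9544 + 0.8113 - 1.5469
  = 0.2188 bits

I(U;V) = 0.2188 bits > I(X;Y) = 0.0478 bits, so (U, V) has the higher mutual information (stronger dependence).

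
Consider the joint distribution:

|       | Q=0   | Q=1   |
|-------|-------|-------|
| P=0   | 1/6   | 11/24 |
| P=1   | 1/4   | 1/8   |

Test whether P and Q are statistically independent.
Marginal P(P) (row sums):
  P(P=0) = 1/6 + 11/24 = 5/8
  P(P=1) = 1/4 + 1/8 = 3/8
Marginal P(Q) (column sums):
  P(Q=0) = 1/6 + 1/4 = 5/12
  P(Q=1) = 11/24 + 1/8 = 7/12

P and Q are independent iff P(P=i,Q=j) = P(P=i)·P(Q=j) for every cell.
  P(P=0)·P(Q=0) = 5/8 × 5/12 = 25/96, but P(P=0,Q=0) = 1/6 ✗

No, P and Q are not independent. Quantitatively, I(P;Q) > 0:

H(P) = -[(5/8)·log₂(5/8) + (3/8)·log₂(3/8)]
  = 0.4238 + 0.5306
  = 0.9544 bits
H(Q) = -[(5/12)·log₂(5/12) + (7/12)·log₂(7/12)]
  = 0.5263 + 0.4536
  = 0.9799 bits
H(P,Q) = -[(1/6)·log₂(1/6) + (11/24)·log₂(11/24) + (1/4)·log₂(1/4) + (1/8)·log₂(1/8)]
  = 0.4308 + 0.5159 + 0.5000 + 0.3750
  = 1.8217 bits
I(P;Q) = H(P) + H(Q) - H(P,Q) = 0.9544 + 0.9799 - 1.8217 = 0.1126 bits > 0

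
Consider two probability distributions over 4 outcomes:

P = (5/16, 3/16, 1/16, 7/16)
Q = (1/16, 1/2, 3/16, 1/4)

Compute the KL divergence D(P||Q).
D(P||Q) = Σ P(i) log₂(P(i)/Q(i))
  i=0: (5/16) × log₂((5/16)/(1/16)) = (5/16) × log₂(5) = 0.7256
  i=1: (3/16) × log₂((3/16)/(1/2)) = (3/16) × log₂(3/8) = -0.2653
  i=2: (1/16) × log₂((1/16)/(3/16)) = (1/16) × log₂(1/3) = -0.0991
  i=3: (7/16) × log₂((7/16)/(1/4)) = (7/16) × log₂(7/4) = 0.3532
D(P||Q) = 0.7256 - 0.2653 - 0.0991 + 0.3532
  = 0.7144 bits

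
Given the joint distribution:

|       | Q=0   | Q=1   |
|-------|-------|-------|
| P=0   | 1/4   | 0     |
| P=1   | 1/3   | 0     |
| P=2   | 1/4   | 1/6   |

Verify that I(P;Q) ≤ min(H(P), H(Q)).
Marginal P(P) (row sums):
  P(P=0) = 1/4 + 0 = 1/4
  P(P=1) = 1/3 + 0 = 1/3
  P(P=2) = 1/4 + 1/6 = 5/12
Marginal P(Q) (column sums):
  P(Q=0) = 1/4 + 1/3 + 1/4 = 5/6
  P(Q=1) = 0 + 0 + 1/6 = 1/6

H(P) = -[(1/4)·log₂(1/4) + (1/3)·log₂(1/3) + (5/12)·log₂(5/12)]
  = 0.5000 + 0.5283 + 0.5263
  = 1.5546 bits
H(Q) = -[(5/6)·log₂(5/6) + (1/6)·log₂(1/6)]
  = 0.2192 + 0.4308
  = 0.6500 bits
H(P,Q) = -[(1/4)·log₂(1/4) + (1/3)·log₂(1/3) + (1/4)·log₂(1/4) + (1/6)·log₂(1/6)]
  = 0.5000 + 0.5283 + 0.5000 + 0.4308
  = 1.9591 bits

I(P;Q) = H(P) + H(Q) - H(P,Q)
  = 1.5546 + 0.6500 - 1.9591
  = 0.2455 bits

min(H(P), H(Q)) = min(1.5546, 0.6500) = 0.6500 bits
Since 0.2455 ≤ 0.6500, the bound is satisfied ✓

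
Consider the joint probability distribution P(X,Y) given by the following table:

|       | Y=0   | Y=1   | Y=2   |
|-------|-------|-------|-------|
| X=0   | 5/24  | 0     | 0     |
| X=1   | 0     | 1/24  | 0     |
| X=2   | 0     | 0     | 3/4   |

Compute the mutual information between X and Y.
Marginal P(X) (row sums):
  P(X=0) = 5/24 + 0 + 0 = 5/24
  P(X=1) = 0 + 1/24 + 0 = 1/24
  P(X=2) = 0 + 0 + 3/4 = 3/4
Marginal P(Y) (column sums):
  P(Y=0) = 5/24 + 0 + 0 = 5/24
  P(Y=1) = 0 + 1/24 + 0 = 1/24
  P(Y=2) = 0 + 0 + 3/4 = 3/4

H(X) = -[(5/24)·log₂(5/24) + (1/24)·log₂(1/24) + (3/4)·log₂(3/4)]
  = 0.4715 + 0.1910 + 0.3113
  = 0.9738 bits
H(Y) = -[(5/24)·log₂(5/24) + (1/24)·log₂(1/24) + (3/4)·log₂(3/4)]
  = 0.4715 + 0.1910 + 0.3113
  = 0.9738 bits
H(X,Y) = -[(5/24)·log₂(5/24) + (1/24)·log₂(1/24) + (3/4)·log₂(3/4)]
  = 0.4715 + 0.1910 + 0.3113
  = 0.9738 bits

I(X;Y) = H(X) + H(Y) - H(X,Y)
  = 0.9738 + 0.9738 - 0.9738
  = 0.9738 bits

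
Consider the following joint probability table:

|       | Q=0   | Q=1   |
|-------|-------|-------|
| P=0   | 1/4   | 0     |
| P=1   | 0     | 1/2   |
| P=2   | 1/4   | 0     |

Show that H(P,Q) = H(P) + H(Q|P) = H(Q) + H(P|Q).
Marginal P(P) (row sums):
  P(P=0) = 1/4 + 0 = 1/4
  P(P=1) = 0 + 1/2 = 1/2
  P(P=2) = 1/4 + 0 = 1/4
Marginal P(Q) (column sums):
  P(Q=0) = 1/4 + 0 + 1/4 = 1/2
  P(Q=1) = 0 + 1/2 + 0 = 1/2

Decomposition 1: H(P) + H(Q|P)
H(P) = -[(1/4)·log₂(1/4) + (1/2)·log₂(1/2) + (1/4)·log₂(1/4)]
  = 0.5000 + 0.5000 + 0.5000
  = 1.5000 bits
H(Q|P) = -Σ P(P,Q)·log₂ P(Q|P), where P(Q|P) = P(P,Q) / P(P)
  (cells with P(P,Q) = 0 contribute 0)
  (P=0,Q=0): P(Q|P) = (1/4)/(1/4) = 1;  -(1/4)·log₂(1) = 0.0000
  (P=1,Q=1): P(Q|P) = (1/2)/(1/2) = 1;  -(1/2)·log₂(1) = 0.0000
  (P=2,Q=0): P(Q|P) = (1/4)/(1/4) = 1;  -(1/4)·log₂(1) = 0.0000
H(Q|P) = 0.0000 + 0.0000 + 0.0000
  = 0.0000 bits
H(P) + H(Q|P) = 1.5000 + 0.0000 = 1.5000 bits

Decomposition 2: H(Q) + H(P|Q)
H(Q) = -[(1/2)·log₂(1/2) + (1/2)·log₂(1/2)]
  = 0.5000 + 0.5000
  = 1.0000 bits
H(P|Q) = -Σ P(P,Q)·log₂ P(P|Q), where P(P|Q) = P(P,Q) / P(Q)
  (cells with P(P,Q) = 0 contribute 0)
  (P=0,Q=0): P(P|Q) = (1/4)/(1/2) = 1/2;  -(1/4)·log₂(1/2) = 0.2500
  (P=1,Q=1): P(P|Q) = (1/2)/(1/2) = 1;  -(1/2)·log₂(1) = 0.0000
  (P=2,Q=0): P(P|Q) = (1/4)/(1/2) = 1/2;  -(1/4)·log₂(1/2) = 0.2500
H(P|Q) = 0.2500 + 0.0000 + 0.2500
  = 0.5000 bits
H(Q) + H(P|Q) = 1.0000 + 0.5000 = 1.5000 bits

Direct computation of the joint entropy:
H(P,Q) = -[(1/4)·log₂(1/4) + (1/2)·log₂(1/2) + (1/4)·log₂(1/4)]
  = 0.5000 + 0.5000 + 0.5000
  = 1.5000 bits

All three agree: H(P,Q) = 1.5000 bits ✓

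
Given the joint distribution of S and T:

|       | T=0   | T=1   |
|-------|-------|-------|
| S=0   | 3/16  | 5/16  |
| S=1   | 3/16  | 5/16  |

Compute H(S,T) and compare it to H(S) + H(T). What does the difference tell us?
Marginal P(S) (row sums):
  P(S=0) = 3/16 + 5/16 = 1/2
  P(S=1) = 3/16 + 5/16 = 1/2
Marginal P(T) (column sums):
  P(T=0) = 3/16 + 3/16 = 3/8
  P(T=1) = 5/16 + 5/16 = 5/8

H(S,T) = -[(3/16)·log₂(3/16) + (5/16)·log₂(5/16) + (3/16)·log₂(3/16) + (5/16)·log₂(5/16)]
  = 0.4528 + 0.5244 + 0.4528 + 0.5244
  = 1.9544 bits
H(S) = -[(1/2)·log₂(1/2) + (1/2)·log₂(1/2)]
  = 0.5000 + 0.5000
  = 1.0000 bits
H(T) = -[(3/8)·log₂(3/8) + (5/8)·log₂(5/8)]
  = 0.5306 + 0.4238
  = 0.9544 bits

H(S) + H(T) = 1.0000 + 0.9544 = 1.9544 bits
Difference: H(S) + H(T) - H(S,T) = 1.9544 - 1.9544 = 0.0000 bits = I(S;T)

The difference is the mutual information; it is 0 here, so S and T are independent (the joint entropy equals the sum of the marginal entropies).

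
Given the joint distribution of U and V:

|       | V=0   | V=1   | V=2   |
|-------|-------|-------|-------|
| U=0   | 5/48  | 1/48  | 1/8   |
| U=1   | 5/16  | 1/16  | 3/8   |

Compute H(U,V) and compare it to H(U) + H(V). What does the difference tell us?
Marginal P(U) (row sums):
  P(U=0) = 5/48 + 1/48 + 1/8 = 1/4
  P(U=1) = 5/16 + 1/16 + 3/8 = 3/4
Marginal P(V) (column sums):
  P(V=0) = 5/48 + 5/16 = 5/12
  P(V=1) = 1/48 + 1/16 = 1/12
  P(V=2) = 1/8 + 3/8 = 1/2

H(U,V) = -[(5/48)·log₂(5/48) + (1/48)·log₂(1/48) + (1/8)·log₂(1/8) + (5/16)·log₂(5/16) + (1/16)·log₂(1/16) + (3/8)·log₂(3/8)]
  = 0.3399 + 0.1164 + 0.3750 + 0.5244 + 0.2500 + 0.5306
  = 2.1363 bits
H(U) = -[(1/4)·log₂(1/4) + (3/4)·log₂(3/4)]
  = 0.5000 + 0.3113
  = 0.8113 bits
H(V) = -[(5/12)·log₂(5/12) + (1/12)·log₂(1/12) + (1/2)·log₂(1/2)]
  = 0.5263 + 0.2987 + 0.5000
  = 1.3250 bits

H(U) + H(V) = 0.8113 + 1.3250 = 2.1363 bits
Difference: H(U) + H(V) - H(U,V) = 2.1363 - 2.1363 = 0.0000 bits = I(U;V)

The difference is the mutual information; it is 0 here, so U and V are independent (the joint entropy equals the sum of the marginal entropies).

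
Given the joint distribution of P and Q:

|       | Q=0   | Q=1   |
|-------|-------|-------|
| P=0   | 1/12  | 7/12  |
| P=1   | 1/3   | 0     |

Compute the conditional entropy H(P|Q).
Marginal P(Q) (column sums):
  P(Q=0) = 1/12 + 1/3 = 5/12
  P(Q=1) = 7/12 + 0 = 7/12

H(P|Q) = -Σ P(P,Q)·log₂ P(P|Q), where P(P|Q) = P(P,Q) / P(Q)
  (cells with P(P,Q) = 0 contribute 0)
  (P=0,Q=0): P(P|Q) = (1/12)/(5/12) = 1/5;  -(1/12)·log₂(1/5) = 0.1935
  (P=0,Q=1): P(P|Q) = (7/12)/(7/12) = 1;  -(7/12)·log₂(1) = 0.0000
  (P=1,Q=0): P(P|Q) = (1/3)/(5/12) = 4/5;  -(1/3)·log₂(4/5) = 0.1073
H(P|Q) = 0.1935 + 0.0000 + 0.1073
  = 0.3008 bits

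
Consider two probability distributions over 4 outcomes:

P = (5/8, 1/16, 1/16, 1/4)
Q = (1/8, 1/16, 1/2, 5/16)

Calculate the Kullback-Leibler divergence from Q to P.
D(P||Q) = Σ P(i) log₂(P(i)/Q(i))
  i=0: (5/8) × log₂((5/8)/(1/8)) = (5/8) × log₂(5) = 1.4512
  i=1: (1/16) × log₂((1/16)/(1/16)) = (1/16) × log₂(1) = 0.0000
  i=2: (1/16) × log₂((1/16)/(1/2)) = (1/16) × log₂(1/8) = -0.1875
  i=3: (1/4) × log₂((1/4)/(5/16)) = (1/4) × log₂(4/5) = -0.0805
D(P||Q) = 1.4512 + 0.0000 - 0.1875 - 0.0805
  = 1.1832 bits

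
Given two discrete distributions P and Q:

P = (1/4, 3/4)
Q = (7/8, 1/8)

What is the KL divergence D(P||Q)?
D(P||Q) = Σ P(i) log₂(P(i)/Q(i))
  i=0: (1/4) × log₂((1/4)/(7/8)) = (1/4) × log₂(2/7) = -0.4518
  i=1: (3/4) × log₂((3/4)/(1/8)) = (3/4) × log₂(6) = 1.9387
D(P||Q) = -0.4518 + 1.9387
  = 1.4869 bits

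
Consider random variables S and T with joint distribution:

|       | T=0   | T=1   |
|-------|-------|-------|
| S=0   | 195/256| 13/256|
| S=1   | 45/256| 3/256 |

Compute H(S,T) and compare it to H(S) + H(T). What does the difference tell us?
Marginal P(S) (row sums):
  P(S=0) = 195/256 + 13/256 = 13/16
  P(S=1) = 45/256 + 3/256 = 3/16
Marginal P(T) (column sums):
  P(T=0) = 195/256 + 45/256 = 15/16
  P(T=1) = 13/256 + 3/256 = 1/16

H(S,T) = -[(195/256)·log₂(195/256) + (13/256)·log₂(13/256) + (45/256)·log₂(45/256) + (3/256)·log₂(3/256)]
  = 0.2991 + 0.2183 + 0.4409 + 0.0752
  = 1.0335 bits
H(S) = -[(13/16)·log₂(13/16) + (3/16)·log₂(3/16)]
  = 0.2434 + 0.4528
  = 0.6962 bits
H(T) = -[(15/16)·log₂(15/16) + (1/16)·log₂(1/16)]
  = 0.0873 + 0.2500
  = 0.3373 bits

H(S) + H(T) = 0.6962 + 0.3373 = 1.0335 bits
Difference: H(S) + H(T) - H(S,T) = 1.0335 - 1.0335 = 0.0000 bits = I(S;T)

The difference is the mutual information; it is 0 here, so S and T are independent (the joint entropy equals the sum of the marginal entropies).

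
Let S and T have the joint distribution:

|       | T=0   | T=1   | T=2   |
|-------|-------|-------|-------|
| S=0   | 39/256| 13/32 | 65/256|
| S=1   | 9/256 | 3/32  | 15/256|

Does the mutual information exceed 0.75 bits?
Marginal P(S) (row sums):
  P(S=0) = 39/256 + 13/32 + 65/256 = 13/16
  P(S=1) = 9/256 + 3/32 + 15/256 = 3/16
Marginal P(T) (column sums):
  P(T=0) = 39/256 + 9/256 = 3/16
  P(T=1) = 13/32 + 3/32 = 1/2
  P(T=2) = 65/256 + 15/256 = 5/16

H(S) = -[(13/16)·log₂(13/16) + (3/16)·log₂(3/16)]
  = 0.2434 + 0.4528
  = 0.6962 bits
H(T) = -[(3/16)·log₂(3/16) + (1/2)·log₂(1/2) + (5/16)·log₂(5/16)]
  = 0.4528 + 0.5000 + 0.5244
  = 1.4772 bits
H(S,T) = -[(39/256)·log₂(39/256) + (13/32)·log₂(13/32) + (65/256)·log₂(65/256) + (9/256)·log₂(9/256) + (3/32)·log₂(3/32) + (15/256)·log₂(15/256)]
  = 0.4136 + 0.5279 + 0.5021 + 0.1698 + 0.3202 + 0.2398
  = 2.1734 bits

I(S;T) = H(S) + H(T) - H(S,T)
  = 0.6962 + 1.4772 - 2.1734
  = 0.0000 bits

No. I(S;T) = 0.0000 bits, which is ≤ 0.75 bits.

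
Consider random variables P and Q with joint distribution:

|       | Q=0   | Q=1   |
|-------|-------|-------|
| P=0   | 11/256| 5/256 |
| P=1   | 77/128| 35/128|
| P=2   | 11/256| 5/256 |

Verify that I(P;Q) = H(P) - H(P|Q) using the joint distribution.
Left side, from I(P;Q) = H(P) + H(Q) - H(P,Q):
Marginal P(P) (row sums):
  P(P=0) = 11/256 + 5/256 = 1/16
  P(P=1) = 77/128 + 35/128 = 7/8
  P(P=2) = 11/256 + 5/256 = 1/16
Marginal P(Q) (column sums):
  P(Q=0) = 11/256 + 77/128 + 11/256 = 11/16
  P(Q=1) = 5/256 + 35/128 + 5/256 = 5/16

H(P) = -[(1/16)·log₂(1/16) + (7/8)·log₂(7/8) + (1/16)·log₂(1/16)]
  = 0.2500 + 0.1686 + 0.2500
  = 0.6686 bits
H(Q) = -[(11/16)·log₂(11/16) + (5/16)·log₂(5/16)]
  = 0.3716 + 0.5244
  = 0.8960 bits
H(P,Q) = -[(11/256)·log₂(11/256) + (5/256)·log₂(5/256) + (77/128)·log₂(77/128) + (35/128)·log₂(35/128) + (11/256)·log₂(11/256) + (5/256)·log₂(5/256)]
  = 0.1951 + 0.1109 + 0.4411 + 0.5115 + 0.1951 + 0.1109
  = 1.5646 bits

I(P;Q) = H(P) + H(Q) - H(P,Q)
  = 0.6686 + 0.8960 - 1.5646
  = 0.0000 bits

Right side, with H(P|Q) computed directly from the conditional probabilities:
H(P|Q) = -Σ P(P,Q)·log₂ P(P|Q), where P(P|Q) = P(P,Q) / P(Q)
  (P=0,Q=0): P(P|Q) = (11/256)/(11/16) = 1/16;  -(11/256)·log₂(1/16) = 0.1719
  (P=0,Q=1): P(P|Q) = (5/256)/(5/16) = 1/16;  -(5/256)·log₂(1/16) = 0.0781
  (P=1,Q=0): P(P|Q) = (77/128)/(11/16) = 7/8;  -(77/128)·log₂(7/8) = 0.1159
  (P=1,Q=1): P(P|Q) = (35/128)/(5/16) = 7/8;  -(35/128)·log₂(7/8) = 0.0527
  (P=2,Q=0): P(P|Q) = (11/256)/(11/16) = 1/16;  -(11/256)·log₂(1/16) = 0.1719
  (P=2,Q=1): P(P|Q) = (5/256)/(5/16) = 1/16;  -(5/256)·log₂(1/16) = 0.0781
H(P|Q) = 0.1719 + 0.0781 + 0.1159 + 0.0527 + 0.1719 + 0.0781
  = 0.6686 bits
H(P) - H(P|Q) = 0.6686 - 0.6686 = 0.0000 bits

Both sides equal 0.0000 bits, so I(P;Q) = H(P) - H(P|Q) ✓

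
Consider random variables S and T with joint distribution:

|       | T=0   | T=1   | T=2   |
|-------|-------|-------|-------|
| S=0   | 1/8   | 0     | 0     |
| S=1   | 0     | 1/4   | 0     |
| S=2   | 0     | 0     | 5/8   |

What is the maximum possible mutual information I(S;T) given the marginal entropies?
The upper bound on mutual information is I(S;T) ≤ min(H(S), H(T)).

Marginal P(S) (row sums):
  P(S=0) = 1/8 + 0 + 0 = 1/8
  P(S=1) = 0 + 1/4 + 0 = 1/4
  P(S=2) = 0 + 0 + 5/8 = 5/8
Marginal P(T) (column sums):
  P(T=0) = 1/8 + 0 + 0 = 1/8
  P(T=1) = 0 + 1/4 + 0 = 1/4
  P(T=2) = 0 + 0 + 5/8 = 5/8

H(S) = -[(1/8)·log₂(1/8) + (1/4)·log₂(1/4) + (5/8)·log₂(5/8)]
  = 0.3750 + 0.5000 + 0.4238
  = 1.2988 bits
H(T) = -[(1/8)·log₂(1/8) + (1/4)·log₂(1/4) + (5/8)·log₂(5/8)]
  = 0.3750 + 0.5000 + 0.4238
  = 1.2988 bits

Maximum possible I(S;T) = min(1.2988, 1.2988) = 1.2988 bits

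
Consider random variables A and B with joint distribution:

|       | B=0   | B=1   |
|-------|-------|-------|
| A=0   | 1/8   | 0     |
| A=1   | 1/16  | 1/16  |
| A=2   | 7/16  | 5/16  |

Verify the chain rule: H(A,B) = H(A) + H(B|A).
Left side:
H(A,B) = -[(1/8)·log₂(1/8) + (1/16)·log₂(1/16) + (1/16)·log₂(1/16) + (7/16)·log₂(7/16) + (5/16)·log₂(5/16)]
  = 0.3750 + 0.2500 + 0.2500 + 0.5218 + 0.5244
  = 1.9212 bits

Right side:
Marginal P(A) (row sums):
  P(A=0) = 1/8 + 0 = 1/8
  P(A=1) = 1/16 + 1/16 = 1/8
  P(A=2) = 7/16 + 5/16 = 3/4
H(A) = -[(1/8)·log₂(1/8) + (1/8)·log₂(1/8) + (3/4)·log₂(3/4)]
  = 0.3750 + 0.3750 + 0.3113
  = 1.0613 bits
H(B|A) = -Σ P(A,B)·log₂ P(B|A), where P(B|A) = P(A,B) / P(A)
  (cells with P(A,B) = 0 contribute 0)
  (A=0,B=0): P(B|A) = (1/8)/(1/8) = 1;  -(1/8)·log₂(1) = 0.0000
  (A=1,B=0): P(B|A) = (1/16)/(1/8) = 1/2;  -(1/16)·log₂(1/2) = 0.0625
  (A=1,B=1): P(B|A) = (1/16)/(1/8) = 1/2;  -(1/16)·log₂(1/2) = 0.0625
  (A=2,B=0): P(B|A) = (7/16)/(3/4) = 7/12;  -(7/16)·log₂(7/12) = 0.3402
  (A=2,B=1): P(B|A) = (5/16)/(3/4) = 5/12;  -(5/16)·log₂(5/12) = 0.3947
H(B|A) = 0.0000 + 0.0625 + 0.0625 + 0.3402 + 0.3947
  = 0.8599 bits
H(A) + H(B|A) = 1.0613 + 0.8599 = 1.9212 bits

Both sides equal 1.9212 bits, so the chain rule holds ✓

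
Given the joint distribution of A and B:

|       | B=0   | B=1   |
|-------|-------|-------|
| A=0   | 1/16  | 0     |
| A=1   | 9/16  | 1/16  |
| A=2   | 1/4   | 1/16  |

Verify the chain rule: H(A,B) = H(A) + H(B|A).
Left side:
H(A,B) = -[(1/16)·log₂(1/16) + (9/16)·log₂(9/16) + (1/16)·log₂(1/16) + (1/4)·log₂(1/4) + (1/16)·log₂(1/16)]
  = 0.2500 + 0.4669 + 0.2500 + 0.5000 + 0.2500
  = 1.7169 bits

Right side:
Marginal P(A) (row sums):
  P(A=0) = 1/16 + 0 = 1/16
  P(A=1) = 9/16 + 1/16 = 5/8
  P(A=2) = 1/4 + 1/16 = 5/16
H(A) = -[(1/16)·log₂(1/16) + (5/8)·log₂(5/8) + (5/16)·log₂(5/16)]
  = 0.2500 + 0.4238 + 0.5244
  = 1.1982 bits
H(B|A) = -Σ P(A,B)·log₂ P(B|A), where P(B|A) = P(A,B) / P(A)
  (cells with P(A,B) = 0 contribute 0)
  (A=0,B=0): P(B|A) = (1/16)/(1/16) = 1;  -(1/16)·log₂(1) = 0.0000
  (A=1,B=0): P(B|A) = (9/16)/(5/8) = 9/10;  -(9/16)·log₂(9/10) = 0.0855
  (A=1,B=1): P(B|A) = (1/16)/(5/8) = 1/10;  -(1/16)·log₂(1/10) = 0.2076
  (A=2,B=0): P(B|A) = (1/4)/(5/16) = 4/5;  -(1/4)·log₂(4/5) = 0.0805
  (A=2,B=1): P(B|A) = (1/16)/(5/16) = 1/5;  -(1/16)·log₂(1/5) = 0.1451
H(B|A) = 0.0000 + 0.0855 + 0.2076 + 0.0805 + 0.1451
  = 0.5187 bits
H(A) + H(B|A) = 1.1982 + 0.5187 = 1.7169 bits

Both sides equal 1.7169 bits, so the chain rule holds ✓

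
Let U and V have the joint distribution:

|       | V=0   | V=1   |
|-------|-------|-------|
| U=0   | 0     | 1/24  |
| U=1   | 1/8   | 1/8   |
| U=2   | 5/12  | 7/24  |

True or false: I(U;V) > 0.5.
Marginal P(U) (row sums):
  P(U=0) = 0 + 1/24 = 1/24
  P(U=1) = 1/8 + 1/8 = 1/4
  P(U=2) = 5/12 + 7/24 = 17/24
Marginal P(V) (column sums):
  P(V=0) = 0 + 1/8 + 5/12 = 13/24
  P(V=1) = 1/24 + 1/8 + 7/24 = 11/24

H(U) = -[(1/24)·log₂(1/24) + (1/4)·log₂(1/4) + (17/24)·log₂(17/24)]
  = 0.1910 + 0.5000 + 0.3524
  = 1.0434 bits
H(V) = -[(13/24)·log₂(13/24) + (11/24)·log₂(11/24)]
  = 0.4791 + 0.5159
  = 0.9950 bits
H(U,V) = -[(1/24)·log₂(1/24) + (1/8)·log₂(1/8) + (1/8)·log₂(1/8) + (5/12)·log₂(5/12) + (7/24)·log₂(7/24)]
  = 0.1910 + 0.3750 + 0.3750 + 0.5263 + 0.5185
  = 1.9858 bits

I(U;V) = H(U) + H(V) - H(U,V)
  = 1.0434 + 0.9950 - 1.9858
  = 0.0526 bits

False. I(U;V) = 0.0526 bits, which is ≤ 0.5 bits.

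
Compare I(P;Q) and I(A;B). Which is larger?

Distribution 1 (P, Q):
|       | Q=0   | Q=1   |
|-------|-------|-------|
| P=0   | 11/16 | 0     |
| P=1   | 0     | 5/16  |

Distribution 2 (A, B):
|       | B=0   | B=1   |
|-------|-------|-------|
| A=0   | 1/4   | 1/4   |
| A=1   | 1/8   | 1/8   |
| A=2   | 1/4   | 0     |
Distribution 1 (P, Q):
Marginal P(P) (row sums):
  P(P=0) = 11/16 + 0 = 11/16
  P(P=1) = 0 + 5/16 = 5/16
Marginal P(Q) (column sums):
  P(Q=0) = 11/16 + 0 = 11/16
  P(Q=1) = 0 + 5/16 = 5/16

H(P) = -[(11/16)·log₂(11/16) + (5/16)·log₂(5/16)]
  = 0.3716 + 0.5244
  = 0.8960 bits
H(Q) = -[(11/16)·log₂(11/16) + (5/16)·log₂(5/16)]
  = 0.3716 + 0.5244
  = 0.8960 bits
H(P,Q) = -[(11/16)·log₂(11/16) + (5/16)·log₂(5/16)]
  = 0.3716 + 0.5244
  = 0.8960 bits

I(P;Q) = H(P) + H(Q) - H(P,Q)
  = 0.8960 + 0.8960 - 0.8960
  = 0.8960 bits

Distribution 2 (A, B):
Marginal P(A) (row sums):
  P(A=0) = 1/4 + 1/4 = 1/2
  P(A=1) = 1/8 + 1/8 = 1/4
  P(A=2) = 1/4 + 0 = 1/4
Marginal P(B) (column sums):
  P(B=0) = 1/4 + 1/8 + 1/4 = 5/8
  P(B=1) = 1/4 + 1/8 + 0 = 3/8

H(A) = -[(1/2)·log₂(1/2) + (1/4)·log₂(1/4) + (1/4)·log₂(1/4)]
  = 0.5000 + 0.5000 + 0.5000
  = 1.5000 bits
H(B) = -[(5/8)·log₂(5/8) + (3/8)·log₂(3/8)]
  = 0.4238 + 0.5306
  = 0.9544 bits
H(A,B) = -[(1/4)·log₂(1/4) + (1/4)·log₂(1/4) + (1/8)·log₂(1/8) + (1/8)·log₂(1/8) + (1/4)·log₂(1/4)]
  = 0.5000 + 0.5000 + 0.3750 + 0.3750 + 0.5000
  = 2.2500 bits

I(A;B) = H(A) + H(B) - H(A,B)
  = 1.5000 + 0.9544 - 2.2500
  = 0.2044 bits

I(P;Q) = 0.8960 bits > I(A;B) = 0.2044 bits, so (P, Q) has the higher mutual information (stronger dependence).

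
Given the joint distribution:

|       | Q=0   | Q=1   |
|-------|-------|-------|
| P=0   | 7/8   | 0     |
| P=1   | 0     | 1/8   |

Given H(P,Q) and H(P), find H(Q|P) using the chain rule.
From the chain rule: H(P,Q) = H(P) + H(Q|P)
Therefore: H(Q|P) = H(P,Q) - H(P)

H(P,Q) = -[(7/8)·log₂(7/8) + (1/8)·log₂(1/8)]
  = 0.1686 + 0.3750
  = 0.5436 bits
Marginal P(P) (row sums):
  P(P=0) = 7/8 + 0 = 7/8
  P(P=1) = 0 + 1/8 = 1/8
H(P) = -[(7/8)·log₂(7/8) + (1/8)·log₂(1/8)]
  = 0.1686 + 0.3750
  = 0.5436 bits

H(Q|P) = 0.5436 - 0.5436 = 0.0000 bits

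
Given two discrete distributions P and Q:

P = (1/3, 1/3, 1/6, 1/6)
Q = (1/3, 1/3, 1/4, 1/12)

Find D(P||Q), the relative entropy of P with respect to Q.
D(P||Q) = Σ P(i) log₂(P(i)/Q(i))
  i=0: (1/3) × log₂((1/3)/(1/3)) = (1/3) × log₂(1) = 0.0000
  i=1: (1/3) × log₂((1/3)/(1/3)) = (1/3) × log₂(1) = 0.0000
  i=2: (1/6) × log₂((1/6)/(1/4)) = (1/6) × log₂(2/3) = -0.0975
  i=3: (1/6) × log₂((1/6)/(1/12)) = (1/6) × log₂(2) = 0.1667
D(P||Q) = 0.0000 + 0.0000 - 0.0975 + 0.1667
  = 0.0692 bits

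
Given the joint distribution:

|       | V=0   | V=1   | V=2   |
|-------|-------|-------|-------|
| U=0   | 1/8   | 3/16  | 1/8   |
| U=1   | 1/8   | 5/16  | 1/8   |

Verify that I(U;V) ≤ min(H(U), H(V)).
Marginal P(U) (row sums):
  P(U=0) = 1/8 + 3/16 + 1/8 = 7/16
  P(U=1) = 1/8 + 5/16 + 1/8 = 9/16
Marginal P(V) (column sums):
  P(V=0) = 1/8 + 1/8 = 1/4
  P(V=1) = 3/16 + 5/16 = 1/2
  P(V=2) = 1/8 + 1/8 = 1/4

H(U) = -[(7/16)·log₂(7/16) + (9/16)·log₂(9/16)]
  = 0.5218 + 0.4669
  = 0.9887 bits
H(V) = -[(1/4)·log₂(1/4) + (1/2)·log₂(1/2) + (1/4)·log₂(1/4)]
  = 0.5000 + 0.5000 + 0.5000
  = 1.5000 bits
H(U,V) = -[(1/8)·log₂(1/8) + (3/16)·log₂(3/16) + (1/8)·log₂(1/8) + (1/8)·log₂(1/8) + (5/16)·log₂(5/16) + (1/8)·log₂(1/8)]
  = 0.3750 + 0.4528 + 0.3750 + 0.3750 + 0.5244 + 0.3750
  = 2.4772 bits

I(U;V) = H(U) + H(V) - H(U,V)
  = 0.9887 + 1.5000 - 2.4772
  = 0.0115 bits

min(H(U), H(V)) = min(0.9887, 1.5000) = 0.9887 bits
Since 0.0115 ≤ 0.9887, the bound is satisfied ✓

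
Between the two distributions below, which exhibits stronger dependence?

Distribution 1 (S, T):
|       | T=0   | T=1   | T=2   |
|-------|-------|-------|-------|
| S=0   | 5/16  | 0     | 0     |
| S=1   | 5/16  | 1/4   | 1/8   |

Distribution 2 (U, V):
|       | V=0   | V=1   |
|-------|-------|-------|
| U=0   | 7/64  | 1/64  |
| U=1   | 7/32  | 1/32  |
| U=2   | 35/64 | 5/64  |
Distribution 1 (S, T):
Marginal P(S) (row sums):
  P(S=0) = 5/16 + 0 + 0 = 5/16
  P(S=1) = 5/16 + 1/4 + 1/8 = 11/16
Marginal P(T) (column sums):
  P(T=0) = 5/16 + 5/16 = 5/8
  P(T=1) = 0 + 1/4 = 1/4
  P(T=2) = 0 + 1/8 = 1/8

H(S) = -[(5/16)·log₂(5/16) + (11/16)·log₂(11/16)]
  = 0.5244 + 0.3716
  = 0.8960 bits
H(T) = -[(5/8)·log₂(5/8) + (1/4)·log₂(1/4) + (1/8)·log₂(1/8)]
  = 0.4238 + 0.5000 + 0.3750
  = 1.2988 bits
H(S,T) = -[(5/16)·log₂(5/16) + (5/16)·log₂(5/16) + (1/4)·log₂(1/4) + (1/8)·log₂(1/8)]
  = 0.5244 + 0.5244 + 0.5000 + 0.3750
  = 1.9238 bits

I(S;T) = H(S) + H(T) - H(S,T)
  = 0.8960 + 1.2988 - 1.9238
  = 0.2710 bits

Distribution 2 (U, V):
Marginal P(U) (row sums):
  P(U=0) = 7/64 + 1/64 = 1/8
  P(U=1) = 7/32 + 1/32 = 1/4
  P(U=2) = 35/64 + 5/64 = 5/8
Marginal P(V) (column sums):
  P(V=0) = 7/64 + 7/32 + 35/64 = 7/8
  P(V=1) = 1/64 + 1/32 + 5/64 = 1/8

H(U) = -[(1/8)·log₂(1/8) + (1/4)·log₂(1/4) + (5/8)·log₂(5/8)]
  = 0.3750 + 0.5000 + 0.4238
  = 1.2988 bits
H(V) = -[(7/8)·log₂(7/8) + (1/8)·log₂(1/8)]
  = 0.1686 + 0.3750
  = 0.5436 bits
H(U,V) = -[(7/64)·log₂(7/64) + (1/64)·log₂(1/64) + (7/32)·log₂(7/32) + (1/32)·log₂(1/32) + (35/64)·log₂(35/64) + (5/64)·log₂(5/64)]
  = 0.3492 + 0.0938 + 0.4796 + 0.1563 + 0.4762 + 0.2873
  = 1.8424 bits

I(U;V) = H(U) + H(V) - H(U,V)
  = 1.2988 + 0.5436 - 1.8424
  = 0.0000 bits

I(S;T) = 0.2710 bits > I(U;V) = 0.0000 bits, so (S, T) has the higher mutual information (stronger dependence).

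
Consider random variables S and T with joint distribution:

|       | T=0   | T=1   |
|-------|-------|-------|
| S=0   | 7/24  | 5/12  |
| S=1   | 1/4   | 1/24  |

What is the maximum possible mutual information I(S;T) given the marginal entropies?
The upper bound on mutual information is I(S;T) ≤ min(H(S), H(T)).

Marginal P(S) (row sums):
  P(S=0) = 7/24 + 5/12 = 17/24
  P(S=1) = 1/4 + 1/24 = 7/24
Marginal P(T) (column sums):
  P(T=0) = 7/24 + 1/4 = 13/24
  P(T=1) = 5/12 + 1/24 = 11/24

H(S) = -[(17/24)·log₂(17/24) + (7/24)·log₂(7/24)]
  = 0.3524 + 0.5185
  = 0.8709 bits
H(T) = -[(13/24)·log₂(13/24) + (11/24)·log₂(11/24)]
  = 0.4791 + 0.5159
  = 0.9950 bits

Maximum possible I(S;T) = min(0.8709, 0.9950) = 0.8709 bits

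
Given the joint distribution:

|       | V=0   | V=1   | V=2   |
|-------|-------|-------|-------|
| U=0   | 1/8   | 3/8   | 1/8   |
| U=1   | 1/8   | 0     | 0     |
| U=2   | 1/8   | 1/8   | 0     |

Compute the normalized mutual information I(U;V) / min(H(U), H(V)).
Marginal P(U) (row sums):
  P(U=0) = 1/8 + 3/8 + 1/8 = 5/8
  P(U=1) = 1/8 + 0 + 0 = 1/8
  P(U=2) = 1/8 + 1/8 + 0 = 1/4
Marginal P(V) (column sums):
  P(V=0) = 1/8 + 1/8 + 1/8 = 3/8
  P(V=1) = 3/8 + 0 + 1/8 = 1/2
  P(V=2) = 1/8 + 0 + 0 = 1/8

H(U) = -[(5/8)·log₂(5/8) + (1/8)·log₂(1/8) + (1/4)·log₂(1/4)]
  = 0.4238 + 0.3750 + 0.5000
  = 1.2988 bits
H(V) = -[(3/8)·log₂(3/8) + (1/2)·log₂(1/2) + (1/8)·log₂(1/8)]
  = 0.5306 + 0.5000 + 0.3750
  = 1.4056 bits
H(U,V) = -[(1/8)·log₂(1/8) + (3/8)·log₂(3/8) + (1/8)·log₂(1/8) + (1/8)·log₂(1/8) + (1/8)·log₂(1/8) + (1/8)·log₂(1/8)]
  = 0.3750 + 0.5306 + 0.3750 + 0.3750 + 0.3750 + 0.3750
  = 2.4056 bits

I(U;V) = H(U) + H(V) - H(U,V)
  = 1.2988 + 1.4056 - 2.4056
  = 0.2988 bits

min(H(U), H(V)) = min(1.2988, 1.4056) = 1.2988 bits
Normalized MI = 0.2988 / 1.2988 = 0.2301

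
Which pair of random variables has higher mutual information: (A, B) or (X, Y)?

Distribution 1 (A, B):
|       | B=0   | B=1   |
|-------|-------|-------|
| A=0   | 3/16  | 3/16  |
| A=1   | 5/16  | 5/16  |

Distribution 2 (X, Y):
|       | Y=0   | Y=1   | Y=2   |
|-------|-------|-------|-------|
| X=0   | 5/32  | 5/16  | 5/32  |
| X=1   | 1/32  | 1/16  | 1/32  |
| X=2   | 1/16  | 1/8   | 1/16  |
Distribution 1 (A, B):
Marginal P(A) (row sums):
  P(A=0) = 3/16 + 3/16 = 3/8
  P(A=1) = 5/16 + 5/16 = 5/8
Marginal P(B) (column sums):
  P(B=0) = 3/16 + 5/16 = 1/2
  P(B=1) = 3/16 + 5/16 = 1/2

H(A) = -[(3/8)·log₂(3/8) + (5/8)·log₂(5/8)]
  = 0.5306 + 0.4238
  = 0.9544 bits
H(B) = -[(1/2)·log₂(1/2) + (1/2)·log₂(1/2)]
  = 0.5000 + 0.5000
  = 1.0000 bits
H(A,B) = -[(3/16)·log₂(3/16) + (3/16)·log₂(3/16) + (5/16)·log₂(5/16) + (5/16)·log₂(5/16)]
  = 0.4528 + 0.4528 + 0.5244 + 0.5244
  = 1.9544 bits

I(A;B) = H(A) + H(B) - H(A,B)
  = 0.9544 + 1.0000 - 1.9544
  = 0.0000 bits

Distribution 2 (X, Y):
Marginal P(X) (row sums):
  P(X=0) = 5/32 + 5/16 + 5/32 = 5/8
  P(X=1) = 1/32 + 1/16 + 1/32 = 1/8
  P(X=2) = 1/16 + 1/8 + 1/16 = 1/4
Marginal P(Y) (column sums):
  P(Y=0) = 5/32 + 1/32 + 1/16 = 1/4
  P(Y=1) = 5/16 + 1/16 + 1/8 = 1/2
  P(Y=2) = 5/32 + 1/32 + 1/16 = 1/4

H(X) = -[(5/8)·log₂(5/8) + (1/8)·log₂(1/8) + (1/4)·log₂(1/4)]
  = 0.4238 + 0.3750 + 0.5000
  = 1.2988 bits
H(Y) = -[(1/4)·log₂(1/4) + (1/2)·log₂(1/2) + (1/4)·log₂(1/4)]
  = 0.5000 + 0.5000 + 0.5000
  = 1.5000 bits
H(X,Y) = -[(5/32)·log₂(5/32) + (5/16)·log₂(5/16) + (5/32)·log₂(5/32) + (1/32)·log₂(1/32) + (1/16)·log₂(1/16) + (1/32)·log₂(1/32) + (1/16)·log₂(1/16) + (1/8)·log₂(1/8) + (1/16)·log₂(1/16)]
  = 0.4184 + 0.5244 + 0.4184 + 0.1563 + 0.2500 + 0.1563 + 0.2500 + 0.3750 + 0.2500
  = 2.7988 bits

I(X;Y) = H(X) + H(Y) - H(X,Y)
  = 1.2988 + 1.5000 - 2.7988
  = 0.0000 bits

Both joint tables factor as the product of their marginals, so I(A;B) = I(X;Y) = 0 bits: neither is larger (both pairs are independent).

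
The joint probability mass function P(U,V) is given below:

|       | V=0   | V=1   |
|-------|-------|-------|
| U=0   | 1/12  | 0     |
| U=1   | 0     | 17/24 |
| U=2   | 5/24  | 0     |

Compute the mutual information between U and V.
Marginal P(U) (row sums):
  P(U=0) = 1/12 + 0 = 1/12
  P(U=1) = 0 + 17/24 = 17/24
  P(U=2) = 5/24 + 0 = 5/24
Marginal P(V) (column sums):
  P(V=0) = 1/12 + 0 + 5/24 = 7/24
  P(V=1) = 0 + 17/24 + 0 = 17/24

H(U) = -[(1/12)·log₂(1/12) + (17/24)·log₂(17/24) + (5/24)·log₂(5/24)]
  = 0.2987 + 0.3524 + 0.4715
  = 1.1226 bits
H(V) = -[(7/24)·log₂(7/24) + (17/24)·log₂(17/24)]
  = 0.5185 + 0.3524
  = 0.8709 bits
H(U,V) = -[(1/12)·log₂(1/12) + (17/24)·log₂(17/24) + (5/24)·log₂(5/24)]
  = 0.2987 + 0.3524 + 0.4715
  = 1.1226 bits

I(U;V) = H(U) + H(V) - H(U,V)
  = 1.1226 + 0.8709 - 1.1226
  = 0.8709 bits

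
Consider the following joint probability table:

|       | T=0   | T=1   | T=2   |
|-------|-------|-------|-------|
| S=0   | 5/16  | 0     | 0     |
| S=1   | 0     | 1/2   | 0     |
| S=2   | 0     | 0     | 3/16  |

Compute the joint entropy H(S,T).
H(S,T) = -Σ P(S,T) log₂ P(S,T), summed over the non-zero cells:
H(S,T) = -[(5/16)·log₂(5/16) + (1/2)·log₂(1/2) + (3/16)·log₂(3/16)]
  = 0.5244 + 0.5000 + 0.4528
  = 1.4772 bits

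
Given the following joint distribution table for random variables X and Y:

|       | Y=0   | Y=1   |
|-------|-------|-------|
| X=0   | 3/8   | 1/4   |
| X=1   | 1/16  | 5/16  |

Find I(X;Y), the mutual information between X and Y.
Marginal P(X) (row sums):
  P(X=0) = 3/8 + 1/4 = 5/8
  P(X=1) = 1/16 + 5/16 = 3/8
Marginal P(Y) (column sums):
  P(Y=0) = 3/8 + 1/16 = 7/16
  P(Y=1) = 1/4 + 5/16 = 9/16

H(X) = -[(5/8)·log₂(5/8) + (3/8)·log₂(3/8)]
  = 0.4238 + 0.5306
  = 0.9544 bits
H(Y) = -[(7/16)·log₂(7/16) + (9/16)·log₂(9/16)]
  = 0.5218 + 0.4669
  = 0.9887 bits
H(X,Y) = -[(3/8)·log₂(3/8) + (1/4)·log₂(1/4) + (1/16)·log₂(1/16) + (5/16)·log₂(5/16)]
  = 0.5306 + 0.5000 + 0.2500 + 0.5244
  = 1.8050 bits

I(X;Y) = H(X) + H(Y) - H(X,Y)
  = 0.9544 + 0.9887 - 1.8050
  = 0.1381 bits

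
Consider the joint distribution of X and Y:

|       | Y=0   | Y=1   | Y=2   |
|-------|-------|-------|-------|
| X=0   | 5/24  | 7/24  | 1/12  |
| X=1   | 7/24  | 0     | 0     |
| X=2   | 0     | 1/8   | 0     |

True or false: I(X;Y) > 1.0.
Marginal P(X) (row sums):
  P(X=0) = 5/24 + 7/24 + 1/12 = 7/12
  P(X=1) = 7/24 + 0 + 0 = 7/24
  P(X=2) = 0 + 1/8 + 0 = 1/8
Marginal P(Y) (column sums):
  P(Y=0) = 5/24 + 7/24 + 0 = 1/2
  P(Y=1) = 7/24 + 0 + 1/8 = 5/12
  P(Y=2) = 1/12 + 0 + 0 = 1/12

H(X) = -[(7/12)·log₂(7/12) + (7/24)·log₂(7/24) + (1/8)·log₂(1/8)]
  = 0.4536 + 0.5185 + 0.3750
  = 1.3471 bits
H(Y) = -[(1/2)·log₂(1/2) + (5/12)·log₂(5/12) + (1/12)·log₂(1/12)]
  = 0.5000 + 0.5263 + 0.2987
  = 1.3250 bits
H(X,Y) = -[(5/24)·log₂(5/24) + (7/24)·log₂(7/24) + (1/12)·log₂(1/12) + (7/24)·log₂(7/24) + (1/8)·log₂(1/8)]
  = 0.4715 + 0.5185 + 0.2987 + 0.5185 + 0.3750
  = 2.1822 bits

I(X;Y) = H(X) + H(Y) - H(X,Y)
  = 1.3471 + 1.3250 - 2.1822
  = 0.4899 bits

False. I(X;Y) = 0.4899 bits, which is ≤ 1.0 bits.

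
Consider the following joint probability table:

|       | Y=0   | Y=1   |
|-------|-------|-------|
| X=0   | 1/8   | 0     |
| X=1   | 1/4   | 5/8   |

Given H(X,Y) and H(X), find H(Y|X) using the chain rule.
From the chain rule: H(X,Y) = H(X) + H(Y|X)
Therefore: H(Y|X) = H(X,Y) - H(X)

H(X,Y) = -[(1/8)·log₂(1/8) + (1/4)·log₂(1/4) + (5/8)·log₂(5/8)]
  = 0.3750 + 0.5000 + 0.4238
  = 1.2988 bits
Marginal P(X) (row sums):
  P(X=0) = 1/8 + 0 = 1/8
  P(X=1) = 1/4 + 5/8 = 7/8
H(X) = -[(1/8)·log₂(1/8) + (7/8)·log₂(7/8)]
  = 0.3750 + 0.1686
  = 0.5436 bits

H(Y|X) = 1.2988 - 0.5436 = 0.7552 bits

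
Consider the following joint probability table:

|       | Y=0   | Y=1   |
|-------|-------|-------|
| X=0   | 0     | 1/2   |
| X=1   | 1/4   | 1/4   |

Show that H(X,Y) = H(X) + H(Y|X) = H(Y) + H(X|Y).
Marginal P(X) (row sums):
  P(X=0) = 0 + 1/2 = 1/2
  P(X=1) = 1/4 + 1/4 = 1/2
Marginal P(Y) (column sums):
  P(Y=0) = 0 + 1/4 = 1/4
  P(Y=1) = 1/2 + 1/4 = 3/4

Decomposition 1: H(X) + H(Y|X)
H(X) = -[(1/2)·log₂(1/2) + (1/2)·log₂(1/2)]
  = 0.5000 + 0.5000
  = 1.0000 bits
H(Y|X) = -Σ P(X,Y)·log₂ P(Y|X), where P(Y|X) = P(X,Y) / P(X)
  (cells with P(X,Y) = 0 contribute 0)
  (X=0,Y=1): P(Y|X) = (1/2)/(1/2) = 1;  -(1/2)·log₂(1) = 0.0000
  (X=1,Y=0): P(Y|X) = (1/4)/(1/2) = 1/2;  -(1/4)·log₂(1/2) = 0.2500
  (X=1,Y=1): P(Y|X) = (1/4)/(1/2) = 1/2;  -(1/4)·log₂(1/2) = 0.2500
H(Y|X) = 0.0000 + 0.2500 + 0.2500
  = 0.5000 bits
H(X) + H(Y|X) = 1.0000 + 0.5000 = 1.5000 bits

Decomposition 2: H(Y) + H(X|Y)
H(Y) = -[(1/4)·log₂(1/4) + (3/4)·log₂(3/4)]
  = 0.5000 + 0.3113
  = 0.8113 bits
H(X|Y) = -Σ P(X,Y)·log₂ P(X|Y), where P(X|Y) = P(X,Y) / P(Y)
  (cells with P(X,Y) = 0 contribute 0)
  (X=0,Y=1): P(X|Y) = (1/2)/(3/4) = 2/3;  -(1/2)·log₂(2/3) = 0.2925
  (X=1,Y=0): P(X|Y) = (1/4)/(1/4) = 1;  -(1/4)·log₂(1) = 0.0000
  (X=1,Y=1): P(X|Y) = (1/4)/(3/4) = 1/3;  -(1/4)·log₂(1/3) = 0.3962
H(X|Y) = 0.2925 + 0.0000 + 0.3962
  = 0.6887 bits
H(Y) + H(X|Y) = 0.8113 + 0.6887 = 1.5000 bits

Direct computation of the joint entropy:
H(X,Y) = -[(1/2)·log₂(1/2) + (1/4)·log₂(1/4) + (1/4)·log₂(1/4)]
  = 0.5000 + 0.5000 + 0.5000
  = 1.5000 bits

All three agree: H(X,Y) = 1.5000 bits ✓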